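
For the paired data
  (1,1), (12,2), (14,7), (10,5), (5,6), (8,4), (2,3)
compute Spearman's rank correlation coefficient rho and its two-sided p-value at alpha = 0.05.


Step 1: Rank x and y separately (midranks; no ties here).
rank(x): 1->1, 12->6, 14->7, 10->5, 5->3, 8->4, 2->2
rank(y): 1->1, 2->2, 7->7, 5->5, 6->6, 4->4, 3->3
Step 2: d_i = R_x(i) - R_y(i); compute d_i^2.
  (1-1)^2=0, (6-2)^2=16, (7-7)^2=0, (5-5)^2=0, (3-6)^2=9, (4-4)^2=0, (2-3)^2=1
sum(d^2) = 26.
Step 3: rho = 1 - 6*26 / (7*(7^2 - 1)) = 1 - 156/336 = 0.535714.
Step 4: Under H0, t = rho * sqrt((n-2)/(1-rho^2)) = 1.4186 ~ t(5).
Step 5: Two-sided p-value from the t-distribution with 5 df = 0.215217.
Step 6: alpha = 0.05. fail to reject H0.

rho = 0.5357, p = 0.215217, fail to reject H0 at alpha = 0.05.


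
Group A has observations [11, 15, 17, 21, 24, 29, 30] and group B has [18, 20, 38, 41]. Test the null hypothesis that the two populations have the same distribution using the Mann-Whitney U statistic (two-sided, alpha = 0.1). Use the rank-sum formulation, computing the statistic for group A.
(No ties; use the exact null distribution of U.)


Step 1: Combine and sort all 11 observations; assign midranks.
sorted (value, group): (11,X), (15,X), (17,X), (18,Y), (20,Y), (21,X), (24,X), (29,X), (30,X), (38,Y), (41,Y)
ranks: 11->1, 15->2, 17->3, 18->4, 20->5, 21->6, 24->7, 29->8, 30->9, 38->10, 41->11
Step 2: Rank sum for X: R1 = 1 + 2 + 3 + 6 + 7 + 8 + 9 = 36.
Step 3: U_X = R1 - n1(n1+1)/2 = 36 - 7*8/2 = 36 - 28 = 8.
       U_Y = n1*n2 - U_X = 28 - 8 = 20.
Step 4: No ties, so the exact null distribution of U (based on enumerating the C(11,7) = 330 equally likely rank assignments) gives the two-sided p-value.
Step 5: p-value = 0.315152; compare to alpha = 0.1. fail to reject H0.

U_X = 8, p = 0.315152, fail to reject H0 at alpha = 0.1.


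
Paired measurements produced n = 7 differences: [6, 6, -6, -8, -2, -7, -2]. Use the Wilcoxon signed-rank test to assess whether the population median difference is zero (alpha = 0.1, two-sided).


Step 1: Drop any zero differences (none here) and take |d_i|.
|d| = [6, 6, 6, 8, 2, 7, 2]
Step 2: Midrank |d_i| (ties get averaged ranks).
ranks: |6|->4, |6|->4, |6|->4, |8|->7, |2|->1.5, |7|->6, |2|->1.5
Step 3: Attach original signs; sum ranks with positive sign and with negative sign.
W+ = 4 + 4 = 8
W- = 4 + 7 + 1.5 + 6 + 1.5 = 20
(Check: W+ + W- = 28 should equal n(n+1)/2 = 28.)
Step 4: Test statistic W = min(W+, W-) = 8.
Step 5: Ties in |d|, so use the tie-corrected normal approximation.
        E[W] = n(n+1)/4 = 7*8/4 = 14.
        Tie groups: |d|=2 (t=2), |d|=6 (t=3); sum(t^3 - t) = 30.
        Var[W] = n(n+1)(2n+1)/24 - sum(t^3-t)/48 = 840/24 - 30/48 = 34.375.
        z = (W - E[W]) / sqrt(Var[W]) = (8 - 14) / 5.8630 = -1.0234.
        Two-sided p = 2*Phi(z) = 0.306136.
Step 6: alpha = 0.1. fail to reject H0.

W+ = 8, W- = 20, W = min = 8, p = 0.306136, fail to reject H0.


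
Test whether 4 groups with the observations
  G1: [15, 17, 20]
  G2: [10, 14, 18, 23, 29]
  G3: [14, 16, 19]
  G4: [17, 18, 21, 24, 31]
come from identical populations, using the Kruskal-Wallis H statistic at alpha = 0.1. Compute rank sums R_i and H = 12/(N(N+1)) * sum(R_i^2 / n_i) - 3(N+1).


Step 1: Combine all N = 16 observations and assign midranks.
sorted (value, group, rank): (10,G2,1), (14,G2,2.5), (14,G3,2.5), (15,G1,4), (16,G3,5), (17,G1,6.5), (17,G4,6.5), (18,G2,8.5), (18,G4,8.5), (19,G3,10), (20,G1,11), (21,G4,12), (23,G2,13), (24,G4,14), (29,G2,15), (31,G4,16)
Step 2: Sum ranks within each group.
R_1 = 21.5 (n_1 = 3)
R_2 = 40 (n_2 = 5)
R_3 = 17.5 (n_3 = 3)
R_4 = 57 (n_4 = 5)
Step 3: H = 12/(N(N+1)) * sum(R_i^2/n_i) - 3(N+1)
     = 12/(16*17) * (21.5^2/3 + 40^2/5 + 17.5^2/3 + 57^2/5) - 3*17
     = 0.044118 * 1225.97 - 51
     = 3.086765.
Step 4: Ties present; correction factor C = 1 - 18/(16^3 - 16) = 0.995588. Corrected H = 3.086765 / 0.995588 = 3.100443.
Step 5: Under H0, H ~ chi^2(3); p-value = 0.376397.
Step 6: alpha = 0.1. fail to reject H0.

H = 3.1004, df = 3, p = 0.376397, fail to reject H0.


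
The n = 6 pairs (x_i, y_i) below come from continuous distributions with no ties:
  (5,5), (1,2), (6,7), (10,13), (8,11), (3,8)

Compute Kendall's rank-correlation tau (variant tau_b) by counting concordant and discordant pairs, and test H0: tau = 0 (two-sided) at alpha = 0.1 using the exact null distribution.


Step 1: Enumerate the 15 unordered pairs (i,j) with i<j and classify each by sign(x_j-x_i) * sign(y_j-y_i).
  (1,2):dx=-4,dy=-3->C; (1,3):dx=+1,dy=+2->C; (1,4):dx=+5,dy=+8->C; (1,5):dx=+3,dy=+6->C
  (1,6):dx=-2,dy=+3->D; (2,3):dx=+5,dy=+5->C; (2,4):dx=+9,dy=+11->C; (2,5):dx=+7,dy=+9->C
  (2,6):dx=+2,dy=+6->C; (3,4):dx=+4,dy=+6->C; (3,5):dx=+2,dy=+4->C; (3,6):dx=-3,dy=+1->D
  (4,5):dx=-2,dy=-2->C; (4,6):dx=-7,dy=-5->C; (5,6):dx=-5,dy=-3->C
Step 2: C = 13, D = 2, total pairs = 15.
Step 3: tau = (C - D)/(n(n-1)/2) = (13 - 2)/15 = 0.733333.
Step 4: Exact two-sided p-value (enumerate n! = 720 permutations of y under H0): p = 0.055556.
Step 5: alpha = 0.1. reject H0.

tau_b = 0.7333 (C=13, D=2), p = 0.055556, reject H0.


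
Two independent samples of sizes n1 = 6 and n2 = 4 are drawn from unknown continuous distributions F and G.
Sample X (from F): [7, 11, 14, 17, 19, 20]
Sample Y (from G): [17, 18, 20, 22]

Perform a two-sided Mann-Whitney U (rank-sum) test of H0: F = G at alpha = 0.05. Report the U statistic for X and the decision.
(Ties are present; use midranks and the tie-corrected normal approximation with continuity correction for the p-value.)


Step 1: Combine and sort all 10 observations; assign midranks.
sorted (value, group): (7,X), (11,X), (14,X), (17,X), (17,Y), (18,Y), (19,X), (20,X), (20,Y), (22,Y)
ranks: 7->1, 11->2, 14->3, 17->4.5, 17->4.5, 18->6, 19->7, 20->8.5, 20->8.5, 22->10
Step 2: Rank sum for X: R1 = 1 + 2 + 3 + 4.5 + 7 + 8.5 = 26.
Step 3: U_X = R1 - n1(n1+1)/2 = 26 - 6*7/2 = 26 - 21 = 5.
       U_Y = n1*n2 - U_X = 24 - 5 = 19.
Step 4: Ties are present, so use the tie-corrected normal approximation (with continuity correction) for the p-value.
Step 5: p-value = 0.163233; compare to alpha = 0.05. fail to reject H0.

U_X = 5, p = 0.163233, fail to reject H0 at alpha = 0.05.


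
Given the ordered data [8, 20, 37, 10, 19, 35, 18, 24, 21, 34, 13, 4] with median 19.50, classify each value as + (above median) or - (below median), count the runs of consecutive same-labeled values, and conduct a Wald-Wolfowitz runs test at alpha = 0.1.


Step 1: Compute median = 19.50; label A = above, B = below.
Labels in order: BAABBABAAABB  (n_A = 6, n_B = 6)
Step 2: Count runs R = 7.
Step 3: Under H0 (random ordering), E[R] = 2*n_A*n_B/(n_A+n_B) + 1 = 2*6*6/12 + 1 = 7.0000.
        Var[R] = 2*n_A*n_B*(2*n_A*n_B - n_A - n_B) / ((n_A+n_B)^2 * (n_A+n_B-1)) = 4320/1584 = 2.7273.
        SD[R] = 1.6514.
Step 4: R = E[R], so z = 0 with no continuity correction.
Step 5: Two-sided p-value via normal approximation = 2*(1 - Phi(|z|)) = 1.000000.
Step 6: alpha = 0.1. fail to reject H0.

R = 7, z = 0.0000, p = 1.000000, fail to reject H0.


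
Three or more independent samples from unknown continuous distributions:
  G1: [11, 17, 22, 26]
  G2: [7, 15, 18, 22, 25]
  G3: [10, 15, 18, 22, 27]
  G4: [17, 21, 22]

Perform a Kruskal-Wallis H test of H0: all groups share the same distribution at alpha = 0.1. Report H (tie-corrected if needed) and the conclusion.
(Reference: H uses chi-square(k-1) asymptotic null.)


Step 1: Combine all N = 17 observations and assign midranks.
sorted (value, group, rank): (7,G2,1), (10,G3,2), (11,G1,3), (15,G2,4.5), (15,G3,4.5), (17,G1,6.5), (17,G4,6.5), (18,G2,8.5), (18,G3,8.5), (21,G4,10), (22,G1,12.5), (22,G2,12.5), (22,G3,12.5), (22,G4,12.5), (25,G2,15), (26,G1,16), (27,G3,17)
Step 2: Sum ranks within each group.
R_1 = 38 (n_1 = 4)
R_2 = 41.5 (n_2 = 5)
R_3 = 44.5 (n_3 = 5)
R_4 = 29 (n_4 = 3)
Step 3: H = 12/(N(N+1)) * sum(R_i^2/n_i) - 3(N+1)
     = 12/(17*18) * (38^2/4 + 41.5^2/5 + 44.5^2/5 + 29^2/3) - 3*18
     = 0.039216 * 1381.83 - 54
     = 0.189542.
Step 4: Ties present; correction factor C = 1 - 78/(17^3 - 17) = 0.984069. Corrected H = 0.189542 / 0.984069 = 0.192611.
Step 5: Under H0, H ~ chi^2(3); p-value = 0.978773.
Step 6: alpha = 0.1. fail to reject H0.

H = 0.1926, df = 3, p = 0.978773, fail to reject H0.


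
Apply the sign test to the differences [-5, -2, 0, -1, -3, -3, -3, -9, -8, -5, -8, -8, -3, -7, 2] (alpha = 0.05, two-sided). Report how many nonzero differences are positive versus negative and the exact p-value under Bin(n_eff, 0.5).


Step 1: Discard zero differences. Original n = 15; n_eff = number of nonzero differences = 14.
Nonzero differences (with sign): -5, -2, -1, -3, -3, -3, -9, -8, -5, -8, -8, -3, -7, +2
Step 2: Count signs: positive = 1, negative = 13.
Step 3: Under H0: P(positive) = 0.5, so the number of positives S ~ Bin(14, 0.5).
Step 4: Two-sided exact p-value = sum of Bin(14,0.5) probabilities at or below the observed probability = 0.001831.
Step 5: alpha = 0.05. reject H0.

n_eff = 14, pos = 1, neg = 13, p = 0.001831, reject H0.


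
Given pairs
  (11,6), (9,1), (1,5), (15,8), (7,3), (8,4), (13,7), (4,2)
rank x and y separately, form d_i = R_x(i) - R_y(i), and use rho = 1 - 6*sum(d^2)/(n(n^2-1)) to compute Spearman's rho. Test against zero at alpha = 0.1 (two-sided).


Step 1: Rank x and y separately (midranks; no ties here).
rank(x): 11->6, 9->5, 1->1, 15->8, 7->3, 8->4, 13->7, 4->2
rank(y): 6->6, 1->1, 5->5, 8->8, 3->3, 4->4, 7->7, 2->2
Step 2: d_i = R_x(i) - R_y(i); compute d_i^2.
  (6-6)^2=0, (5-1)^2=16, (1-5)^2=16, (8-8)^2=0, (3-3)^2=0, (4-4)^2=0, (7-7)^2=0, (2-2)^2=0
sum(d^2) = 32.
Step 3: rho = 1 - 6*32 / (8*(8^2 - 1)) = 1 - 192/504 = 0.619048.
Step 4: Under H0, t = rho * sqrt((n-2)/(1-rho^2)) = 1.9308 ~ t(6).
Step 5: Two-sided p-value from the t-distribution with 6 df = 0.101733.
Step 6: alpha = 0.1. fail to reject H0.

rho = 0.6190, p = 0.101733, fail to reject H0 at alpha = 0.1.


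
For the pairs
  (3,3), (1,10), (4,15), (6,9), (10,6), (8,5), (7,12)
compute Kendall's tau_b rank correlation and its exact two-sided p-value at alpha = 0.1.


Step 1: Enumerate the 21 unordered pairs (i,j) with i<j and classify each by sign(x_j-x_i) * sign(y_j-y_i).
  (1,2):dx=-2,dy=+7->D; (1,3):dx=+1,dy=+12->C; (1,4):dx=+3,dy=+6->C; (1,5):dx=+7,dy=+3->C
  (1,6):dx=+5,dy=+2->C; (1,7):dx=+4,dy=+9->C; (2,3):dx=+3,dy=+5->C; (2,4):dx=+5,dy=-1->D
  (2,5):dx=+9,dy=-4->D; (2,6):dx=+7,dy=-5->D; (2,7):dx=+6,dy=+2->C; (3,4):dx=+2,dy=-6->D
  (3,5):dx=+6,dy=-9->D; (3,6):dx=+4,dy=-10->D; (3,7):dx=+3,dy=-3->D; (4,5):dx=+4,dy=-3->D
  (4,6):dx=+2,dy=-4->D; (4,7):dx=+1,dy=+3->C; (5,6):dx=-2,dy=-1->C; (5,7):dx=-3,dy=+6->D
  (6,7):dx=-1,dy=+7->D
Step 2: C = 9, D = 12, total pairs = 21.
Step 3: tau = (C - D)/(n(n-1)/2) = (9 - 12)/21 = -0.142857.
Step 4: Exact two-sided p-value (enumerate n! = 5040 permutations of y under H0): p = 0.772619.
Step 5: alpha = 0.1. fail to reject H0.

tau_b = -0.1429 (C=9, D=12), p = 0.772619, fail to reject H0.


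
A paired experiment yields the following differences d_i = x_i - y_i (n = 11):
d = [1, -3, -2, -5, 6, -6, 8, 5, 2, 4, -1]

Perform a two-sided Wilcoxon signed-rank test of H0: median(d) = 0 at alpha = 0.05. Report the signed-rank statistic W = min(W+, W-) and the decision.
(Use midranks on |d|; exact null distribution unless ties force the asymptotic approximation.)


Step 1: Drop any zero differences (none here) and take |d_i|.
|d| = [1, 3, 2, 5, 6, 6, 8, 5, 2, 4, 1]
Step 2: Midrank |d_i| (ties get averaged ranks).
ranks: |1|->1.5, |3|->5, |2|->3.5, |5|->7.5, |6|->9.5, |6|->9.5, |8|->11, |5|->7.5, |2|->3.5, |4|->6, |1|->1.5
Step 3: Attach original signs; sum ranks with positive sign and with negative sign.
W+ = 1.5 + 9.5 + 11 + 7.5 + 3.5 + 6 = 39
W- = 5 + 3.5 + 7.5 + 9.5 + 1.5 = 27
(Check: W+ + W- = 66 should equal n(n+1)/2 = 66.)
Step 4: Test statistic W = min(W+, W-) = 27.
Step 5: Ties in |d|, so use the tie-corrected normal approximation.
        E[W] = n(n+1)/4 = 11*12/4 = 33.
        Tie groups: |d|=1 (t=2), |d|=2 (t=2), |d|=5 (t=2), |d|=6 (t=2); sum(t^3 - t) = 24.
        Var[W] = n(n+1)(2n+1)/24 - sum(t^3-t)/48 = 3036/24 - 24/48 = 126.
        z = (W - E[W]) / sqrt(Var[W]) = (27 - 33) / 11.2250 = -0.5345.
        Two-sided p = 2*Phi(z) = 0.592980.
Step 6: alpha = 0.05. fail to reject H0.

W+ = 39, W- = 27, W = min = 27, p = 0.592980, fail to reject H0.


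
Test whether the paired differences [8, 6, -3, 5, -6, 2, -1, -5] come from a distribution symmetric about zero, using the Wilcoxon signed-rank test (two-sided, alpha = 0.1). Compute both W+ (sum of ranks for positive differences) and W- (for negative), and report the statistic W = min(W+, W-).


Step 1: Drop any zero differences (none here) and take |d_i|.
|d| = [8, 6, 3, 5, 6, 2, 1, 5]
Step 2: Midrank |d_i| (ties get averaged ranks).
ranks: |8|->8, |6|->6.5, |3|->3, |5|->4.5, |6|->6.5, |2|->2, |1|->1, |5|->4.5
Step 3: Attach original signs; sum ranks with positive sign and with negative sign.
W+ = 8 + 6.5 + 4.5 + 2 = 21
W- = 3 + 6.5 + 1 + 4.5 = 15
(Check: W+ + W- = 36 should equal n(n+1)/2 = 36.)
Step 4: Test statistic W = min(W+, W-) = 15.
Step 5: Ties in |d|, so use the tie-corrected normal approximation.
        E[W] = n(n+1)/4 = 8*9/4 = 18.
        Tie groups: |d|=5 (t=2), |d|=6 (t=2); sum(t^3 - t) = 12.
        Var[W] = n(n+1)(2n+1)/24 - sum(t^3-t)/48 = 1224/24 - 12/48 = 50.75.
        z = (W - E[W]) / sqrt(Var[W]) = (15 - 18) / 7.1239 = -0.4211.
        Two-sided p = 2*Phi(z) = 0.673669.
Step 6: alpha = 0.1. fail to reject H0.

W+ = 21, W- = 15, W = min = 15, p = 0.673669, fail to reject H0.


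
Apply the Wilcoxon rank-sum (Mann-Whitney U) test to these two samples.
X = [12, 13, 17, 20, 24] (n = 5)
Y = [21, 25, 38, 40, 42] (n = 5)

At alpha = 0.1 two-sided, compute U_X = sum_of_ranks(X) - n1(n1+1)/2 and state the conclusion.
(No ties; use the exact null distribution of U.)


Step 1: Combine and sort all 10 observations; assign midranks.
sorted (value, group): (12,X), (13,X), (17,X), (20,X), (21,Y), (24,X), (25,Y), (38,Y), (40,Y), (42,Y)
ranks: 12->1, 13->2, 17->3, 20->4, 21->5, 24->6, 25->7, 38->8, 40->9, 42->10
Step 2: Rank sum for X: R1 = 1 + 2 + 3 + 4 + 6 = 16.
Step 3: U_X = R1 - n1(n1+1)/2 = 16 - 5*6/2 = 16 - 15 = 1.
       U_Y = n1*n2 - U_X = 25 - 1 = 24.
Step 4: No ties, so the exact null distribution of U (based on enumerating the C(10,5) = 252 equally likely rank assignments) gives the two-sided p-value.
Step 5: p-value = 0.015873; compare to alpha = 0.1. reject H0.

U_X = 1, p = 0.015873, reject H0 at alpha = 0.1.


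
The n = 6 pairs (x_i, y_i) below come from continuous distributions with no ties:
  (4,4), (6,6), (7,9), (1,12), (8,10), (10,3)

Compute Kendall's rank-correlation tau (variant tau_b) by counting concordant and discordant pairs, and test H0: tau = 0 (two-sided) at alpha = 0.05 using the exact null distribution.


Step 1: Enumerate the 15 unordered pairs (i,j) with i<j and classify each by sign(x_j-x_i) * sign(y_j-y_i).
  (1,2):dx=+2,dy=+2->C; (1,3):dx=+3,dy=+5->C; (1,4):dx=-3,dy=+8->D; (1,5):dx=+4,dy=+6->C
  (1,6):dx=+6,dy=-1->D; (2,3):dx=+1,dy=+3->C; (2,4):dx=-5,dy=+6->D; (2,5):dx=+2,dy=+4->C
  (2,6):dx=+4,dy=-3->D; (3,4):dx=-6,dy=+3->D; (3,5):dx=+1,dy=+1->C; (3,6):dx=+3,dy=-6->D
  (4,5):dx=+7,dy=-2->D; (4,6):dx=+9,dy=-9->D; (5,6):dx=+2,dy=-7->D
Step 2: C = 6, D = 9, total pairs = 15.
Step 3: tau = (C - D)/(n(n-1)/2) = (6 - 9)/15 = -0.200000.
Step 4: Exact two-sided p-value (enumerate n! = 720 permutations of y under H0): p = 0.719444.
Step 5: alpha = 0.05. fail to reject H0.

tau_b = -0.2000 (C=6, D=9), p = 0.719444, fail to reject H0.


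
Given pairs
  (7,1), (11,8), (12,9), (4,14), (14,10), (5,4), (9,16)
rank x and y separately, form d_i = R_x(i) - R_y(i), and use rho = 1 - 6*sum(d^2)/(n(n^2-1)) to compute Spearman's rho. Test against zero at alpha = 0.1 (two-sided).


Step 1: Rank x and y separately (midranks; no ties here).
rank(x): 7->3, 11->5, 12->6, 4->1, 14->7, 5->2, 9->4
rank(y): 1->1, 8->3, 9->4, 14->6, 10->5, 4->2, 16->7
Step 2: d_i = R_x(i) - R_y(i); compute d_i^2.
  (3-1)^2=4, (5-3)^2=4, (6-4)^2=4, (1-6)^2=25, (7-5)^2=4, (2-2)^2=0, (4-7)^2=9
sum(d^2) = 50.
Step 3: rho = 1 - 6*50 / (7*(7^2 - 1)) = 1 - 300/336 = 0.107143.
Step 4: Under H0, t = rho * sqrt((n-2)/(1-rho^2)) = 0.2410 ~ t(5).
Step 5: Two-sided p-value from the t-distribution with 5 df = 0.819151.
Step 6: alpha = 0.1. fail to reject H0.

rho = 0.1071, p = 0.819151, fail to reject H0 at alpha = 0.1.


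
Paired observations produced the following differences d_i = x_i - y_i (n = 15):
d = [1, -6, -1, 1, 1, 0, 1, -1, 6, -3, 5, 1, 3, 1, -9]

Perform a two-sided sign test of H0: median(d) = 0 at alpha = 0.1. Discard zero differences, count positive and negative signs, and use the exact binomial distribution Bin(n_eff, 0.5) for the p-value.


Step 1: Discard zero differences. Original n = 15; n_eff = number of nonzero differences = 14.
Nonzero differences (with sign): +1, -6, -1, +1, +1, +1, -1, +6, -3, +5, +1, +3, +1, -9
Step 2: Count signs: positive = 9, negative = 5.
Step 3: Under H0: P(positive) = 0.5, so the number of positives S ~ Bin(14, 0.5).
Step 4: Two-sided exact p-value = sum of Bin(14,0.5) probabilities at or below the observed probability = 0.423950.
Step 5: alpha = 0.1. fail to reject H0.

n_eff = 14, pos = 9, neg = 5, p = 0.423950, fail to reject H0.


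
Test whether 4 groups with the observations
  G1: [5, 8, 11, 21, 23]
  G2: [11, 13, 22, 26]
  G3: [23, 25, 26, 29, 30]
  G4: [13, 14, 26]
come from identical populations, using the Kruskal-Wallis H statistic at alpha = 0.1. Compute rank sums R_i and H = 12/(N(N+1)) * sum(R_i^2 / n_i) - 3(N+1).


Step 1: Combine all N = 17 observations and assign midranks.
sorted (value, group, rank): (5,G1,1), (8,G1,2), (11,G1,3.5), (11,G2,3.5), (13,G2,5.5), (13,G4,5.5), (14,G4,7), (21,G1,8), (22,G2,9), (23,G1,10.5), (23,G3,10.5), (25,G3,12), (26,G2,14), (26,G3,14), (26,G4,14), (29,G3,16), (30,G3,17)
Step 2: Sum ranks within each group.
R_1 = 25 (n_1 = 5)
R_2 = 32 (n_2 = 4)
R_3 = 69.5 (n_3 = 5)
R_4 = 26.5 (n_4 = 3)
Step 3: H = 12/(N(N+1)) * sum(R_i^2/n_i) - 3(N+1)
     = 12/(17*18) * (25^2/5 + 32^2/4 + 69.5^2/5 + 26.5^2/3) - 3*18
     = 0.039216 * 1581.13 - 54
     = 8.005229.
Step 4: Ties present; correction factor C = 1 - 42/(17^3 - 17) = 0.991422. Corrected H = 8.005229 / 0.991422 = 8.074495.
Step 5: Under H0, H ~ chi^2(3); p-value = 0.044497.
Step 6: alpha = 0.1. reject H0.

H = 8.0745, df = 3, p = 0.044497, reject H0.


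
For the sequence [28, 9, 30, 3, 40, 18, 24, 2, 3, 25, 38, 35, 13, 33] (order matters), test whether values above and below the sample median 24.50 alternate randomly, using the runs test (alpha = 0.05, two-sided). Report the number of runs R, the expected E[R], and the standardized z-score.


Step 1: Compute median = 24.50; label A = above, B = below.
Labels in order: ABABABBBBAAABA  (n_A = 7, n_B = 7)
Step 2: Count runs R = 9.
Step 3: Under H0 (random ordering), E[R] = 2*n_A*n_B/(n_A+n_B) + 1 = 2*7*7/14 + 1 = 8.0000.
        Var[R] = 2*n_A*n_B*(2*n_A*n_B - n_A - n_B) / ((n_A+n_B)^2 * (n_A+n_B-1)) = 8232/2548 = 3.2308.
        SD[R] = 1.7974.
Step 4: Continuity-corrected z = (R - 0.5 - E[R]) / SD[R] = (9 - 0.5 - 8.0000) / 1.7974 = 0.2782.
Step 5: Two-sided p-value via normal approximation = 2*(1 - Phi(|z|)) = 0.780879.
Step 6: alpha = 0.05. fail to reject H0.

R = 9, z = 0.2782, p = 0.780879, fail to reject H0.


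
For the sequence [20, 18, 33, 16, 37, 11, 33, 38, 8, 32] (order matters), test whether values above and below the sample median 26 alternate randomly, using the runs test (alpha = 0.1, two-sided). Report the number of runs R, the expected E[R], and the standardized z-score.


Step 1: Compute median = 26; label A = above, B = below.
Labels in order: BBABABAABA  (n_A = 5, n_B = 5)
Step 2: Count runs R = 8.
Step 3: Under H0 (random ordering), E[R] = 2*n_A*n_B/(n_A+n_B) + 1 = 2*5*5/10 + 1 = 6.0000.
        Var[R] = 2*n_A*n_B*(2*n_A*n_B - n_A - n_B) / ((n_A+n_B)^2 * (n_A+n_B-1)) = 2000/900 = 2.2222.
        SD[R] = 1.4907.
Step 4: Continuity-corrected z = (R - 0.5 - E[R]) / SD[R] = (8 - 0.5 - 6.0000) / 1.4907 = 1.0062.
Step 5: Two-sided p-value via normal approximation = 2*(1 - Phi(|z|)) = 0.314305.
Step 6: alpha = 0.1. fail to reject H0.

R = 8, z = 1.0062, p = 0.314305, fail to reject H0.


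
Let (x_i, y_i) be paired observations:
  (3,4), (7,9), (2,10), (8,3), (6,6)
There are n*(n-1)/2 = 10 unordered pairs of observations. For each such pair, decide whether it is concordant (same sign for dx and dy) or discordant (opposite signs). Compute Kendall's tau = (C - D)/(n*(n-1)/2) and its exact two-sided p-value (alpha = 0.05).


Step 1: Enumerate the 10 unordered pairs (i,j) with i<j and classify each by sign(x_j-x_i) * sign(y_j-y_i).
  (1,2):dx=+4,dy=+5->C; (1,3):dx=-1,dy=+6->D; (1,4):dx=+5,dy=-1->D; (1,5):dx=+3,dy=+2->C
  (2,3):dx=-5,dy=+1->D; (2,4):dx=+1,dy=-6->D; (2,5):dx=-1,dy=-3->C; (3,4):dx=+6,dy=-7->D
  (3,5):dx=+4,dy=-4->D; (4,5):dx=-2,dy=+3->D
Step 2: C = 3, D = 7, total pairs = 10.
Step 3: tau = (C - D)/(n(n-1)/2) = (3 - 7)/10 = -0.400000.
Step 4: Exact two-sided p-value (enumerate n! = 120 permutations of y under H0): p = 0.483333.
Step 5: alpha = 0.05. fail to reject H0.

tau_b = -0.4000 (C=3, D=7), p = 0.483333, fail to reject H0.


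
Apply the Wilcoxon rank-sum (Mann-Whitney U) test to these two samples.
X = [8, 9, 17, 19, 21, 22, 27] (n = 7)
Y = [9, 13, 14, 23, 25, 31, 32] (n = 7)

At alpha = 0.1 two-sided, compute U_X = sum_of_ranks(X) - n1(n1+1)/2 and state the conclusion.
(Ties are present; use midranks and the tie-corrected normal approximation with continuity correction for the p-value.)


Step 1: Combine and sort all 14 observations; assign midranks.
sorted (value, group): (8,X), (9,X), (9,Y), (13,Y), (14,Y), (17,X), (19,X), (21,X), (22,X), (23,Y), (25,Y), (27,X), (31,Y), (32,Y)
ranks: 8->1, 9->2.5, 9->2.5, 13->4, 14->5, 17->6, 19->7, 21->8, 22->9, 23->10, 25->11, 27->12, 31->13, 32->14
Step 2: Rank sum for X: R1 = 1 + 2.5 + 6 + 7 + 8 + 9 + 12 = 45.5.
Step 3: U_X = R1 - n1(n1+1)/2 = 45.5 - 7*8/2 = 45.5 - 28 = 17.5.
       U_Y = n1*n2 - U_X = 49 - 17.5 = 31.5.
Step 4: Ties are present, so use the tie-corrected normal approximation (with continuity correction) for the p-value.
Step 5: p-value = 0.405717; compare to alpha = 0.1. fail to reject H0.

U_X = 17.5, p = 0.405717, fail to reject H0 at alpha = 0.1.


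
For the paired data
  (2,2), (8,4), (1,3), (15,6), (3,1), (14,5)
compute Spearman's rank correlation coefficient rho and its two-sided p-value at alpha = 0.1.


Step 1: Rank x and y separately (midranks; no ties here).
rank(x): 2->2, 8->4, 1->1, 15->6, 3->3, 14->5
rank(y): 2->2, 4->4, 3->3, 6->6, 1->1, 5->5
Step 2: d_i = R_x(i) - R_y(i); compute d_i^2.
  (2-2)^2=0, (4-4)^2=0, (1-3)^2=4, (6-6)^2=0, (3-1)^2=4, (5-5)^2=0
sum(d^2) = 8.
Step 3: rho = 1 - 6*8 / (6*(6^2 - 1)) = 1 - 48/210 = 0.771429.
Step 4: Under H0, t = rho * sqrt((n-2)/(1-rho^2)) = 2.4247 ~ t(4).
Step 5: Two-sided p-value from the t-distribution with 4 df = 0.072397.
Step 6: alpha = 0.1. reject H0.

rho = 0.7714, p = 0.072397, reject H0 at alpha = 0.1.


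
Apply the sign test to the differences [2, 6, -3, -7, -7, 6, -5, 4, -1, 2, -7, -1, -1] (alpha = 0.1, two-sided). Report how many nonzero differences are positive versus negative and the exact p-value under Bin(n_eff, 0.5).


Step 1: Discard zero differences. Original n = 13; n_eff = number of nonzero differences = 13.
Nonzero differences (with sign): +2, +6, -3, -7, -7, +6, -5, +4, -1, +2, -7, -1, -1
Step 2: Count signs: positive = 5, negative = 8.
Step 3: Under H0: P(positive) = 0.5, so the number of positives S ~ Bin(13, 0.5).
Step 4: Two-sided exact p-value = sum of Bin(13,0.5) probabilities at or below the observed probability = 0.581055.
Step 5: alpha = 0.1. fail to reject H0.

n_eff = 13, pos = 5, neg = 8, p = 0.581055, fail to reject H0.


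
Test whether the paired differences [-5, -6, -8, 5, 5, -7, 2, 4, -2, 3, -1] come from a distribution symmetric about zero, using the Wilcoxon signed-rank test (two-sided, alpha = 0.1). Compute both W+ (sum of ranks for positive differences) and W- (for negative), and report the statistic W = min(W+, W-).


Step 1: Drop any zero differences (none here) and take |d_i|.
|d| = [5, 6, 8, 5, 5, 7, 2, 4, 2, 3, 1]
Step 2: Midrank |d_i| (ties get averaged ranks).
ranks: |5|->7, |6|->9, |8|->11, |5|->7, |5|->7, |7|->10, |2|->2.5, |4|->5, |2|->2.5, |3|->4, |1|->1
Step 3: Attach original signs; sum ranks with positive sign and with negative sign.
W+ = 7 + 7 + 2.5 + 5 + 4 = 25.5
W- = 7 + 9 + 11 + 10 + 2.5 + 1 = 40.5
(Check: W+ + W- = 66 should equal n(n+1)/2 = 66.)
Step 4: Test statistic W = min(W+, W-) = 25.5.
Step 5: Ties in |d|, so use the tie-corrected normal approximation.
        E[W] = n(n+1)/4 = 11*12/4 = 33.
        Tie groups: |d|=2 (t=2), |d|=5 (t=3); sum(t^3 - t) = 30.
        Var[W] = n(n+1)(2n+1)/24 - sum(t^3-t)/48 = 3036/24 - 30/48 = 125.875.
        z = (W - E[W]) / sqrt(Var[W]) = (25.5 - 33) / 11.2194 = -0.6685.
        Two-sided p = 2*Phi(z) = 0.503824.
Step 6: alpha = 0.1. fail to reject H0.

W+ = 25.5, W- = 40.5, W = min = 25.5, p = 0.503824, fail to reject H0.


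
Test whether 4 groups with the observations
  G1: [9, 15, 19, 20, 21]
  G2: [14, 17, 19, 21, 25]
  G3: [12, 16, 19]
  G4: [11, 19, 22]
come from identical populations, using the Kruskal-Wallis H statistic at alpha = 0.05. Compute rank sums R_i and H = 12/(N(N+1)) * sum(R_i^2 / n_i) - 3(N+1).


Step 1: Combine all N = 16 observations and assign midranks.
sorted (value, group, rank): (9,G1,1), (11,G4,2), (12,G3,3), (14,G2,4), (15,G1,5), (16,G3,6), (17,G2,7), (19,G1,9.5), (19,G2,9.5), (19,G3,9.5), (19,G4,9.5), (20,G1,12), (21,G1,13.5), (21,G2,13.5), (22,G4,15), (25,G2,16)
Step 2: Sum ranks within each group.
R_1 = 41 (n_1 = 5)
R_2 = 50 (n_2 = 5)
R_3 = 18.5 (n_3 = 3)
R_4 = 26.5 (n_4 = 3)
Step 3: H = 12/(N(N+1)) * sum(R_i^2/n_i) - 3(N+1)
     = 12/(16*17) * (41^2/5 + 50^2/5 + 18.5^2/3 + 26.5^2/3) - 3*17
     = 0.044118 * 1184.37 - 51
     = 1.251471.
Step 4: Ties present; correction factor C = 1 - 66/(16^3 - 16) = 0.983824. Corrected H = 1.251471 / 0.983824 = 1.272048.
Step 5: Under H0, H ~ chi^2(3); p-value = 0.735781.
Step 6: alpha = 0.05. fail to reject H0.

H = 1.2720, df = 3, p = 0.735781, fail to reject H0.


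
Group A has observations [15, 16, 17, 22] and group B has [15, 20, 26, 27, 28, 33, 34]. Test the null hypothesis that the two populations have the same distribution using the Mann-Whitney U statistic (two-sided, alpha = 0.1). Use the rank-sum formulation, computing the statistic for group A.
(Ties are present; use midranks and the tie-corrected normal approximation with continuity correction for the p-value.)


Step 1: Combine and sort all 11 observations; assign midranks.
sorted (value, group): (15,X), (15,Y), (16,X), (17,X), (20,Y), (22,X), (26,Y), (27,Y), (28,Y), (33,Y), (34,Y)
ranks: 15->1.5, 15->1.5, 16->3, 17->4, 20->5, 22->6, 26->7, 27->8, 28->9, 33->10, 34->11
Step 2: Rank sum for X: R1 = 1.5 + 3 + 4 + 6 = 14.5.
Step 3: U_X = R1 - n1(n1+1)/2 = 14.5 - 4*5/2 = 14.5 - 10 = 4.5.
       U_Y = n1*n2 - U_X = 28 - 4.5 = 23.5.
Step 4: Ties are present, so use the tie-corrected normal approximation (with continuity correction) for the p-value.
Step 5: p-value = 0.088247; compare to alpha = 0.1. reject H0.

U_X = 4.5, p = 0.088247, reject H0 at alpha = 0.1.


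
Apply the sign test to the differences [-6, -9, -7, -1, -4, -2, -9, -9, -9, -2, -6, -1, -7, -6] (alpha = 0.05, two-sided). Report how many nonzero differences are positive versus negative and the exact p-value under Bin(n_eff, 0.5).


Step 1: Discard zero differences. Original n = 14; n_eff = number of nonzero differences = 14.
Nonzero differences (with sign): -6, -9, -7, -1, -4, -2, -9, -9, -9, -2, -6, -1, -7, -6
Step 2: Count signs: positive = 0, negative = 14.
Step 3: Under H0: P(positive) = 0.5, so the number of positives S ~ Bin(14, 0.5).
Step 4: Two-sided exact p-value = sum of Bin(14,0.5) probabilities at or below the observed probability = 0.000122.
Step 5: alpha = 0.05. reject H0.

n_eff = 14, pos = 0, neg = 14, p = 0.000122, reject H0.


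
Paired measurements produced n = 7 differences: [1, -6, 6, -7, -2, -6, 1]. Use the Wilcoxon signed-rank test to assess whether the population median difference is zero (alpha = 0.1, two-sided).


Step 1: Drop any zero differences (none here) and take |d_i|.
|d| = [1, 6, 6, 7, 2, 6, 1]
Step 2: Midrank |d_i| (ties get averaged ranks).
ranks: |1|->1.5, |6|->5, |6|->5, |7|->7, |2|->3, |6|->5, |1|->1.5
Step 3: Attach original signs; sum ranks with positive sign and with negative sign.
W+ = 1.5 + 5 + 1.5 = 8
W- = 5 + 7 + 3 + 5 = 20
(Check: W+ + W- = 28 should equal n(n+1)/2 = 28.)
Step 4: Test statistic W = min(W+, W-) = 8.
Step 5: Ties in |d|, so use the tie-corrected normal approximation.
        E[W] = n(n+1)/4 = 7*8/4 = 14.
        Tie groups: |d|=1 (t=2), |d|=6 (t=3); sum(t^3 - t) = 30.
        Var[W] = n(n+1)(2n+1)/24 - sum(t^3-t)/48 = 840/24 - 30/48 = 34.375.
        z = (W - E[W]) / sqrt(Var[W]) = (8 - 14) / 5.8630 = -1.0234.
        Two-sided p = 2*Phi(z) = 0.306136.
Step 6: alpha = 0.1. fail to reject H0.

W+ = 8, W- = 20, W = min = 8, p = 0.306136, fail to reject H0.


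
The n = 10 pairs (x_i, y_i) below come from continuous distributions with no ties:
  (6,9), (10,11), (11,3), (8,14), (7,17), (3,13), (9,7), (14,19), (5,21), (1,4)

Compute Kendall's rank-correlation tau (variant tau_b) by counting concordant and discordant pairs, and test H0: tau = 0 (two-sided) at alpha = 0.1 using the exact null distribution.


Step 1: Enumerate the 45 unordered pairs (i,j) with i<j and classify each by sign(x_j-x_i) * sign(y_j-y_i).
  (1,2):dx=+4,dy=+2->C; (1,3):dx=+5,dy=-6->D; (1,4):dx=+2,dy=+5->C; (1,5):dx=+1,dy=+8->C
  (1,6):dx=-3,dy=+4->D; (1,7):dx=+3,dy=-2->D; (1,8):dx=+8,dy=+10->C; (1,9):dx=-1,dy=+12->D
  (1,10):dx=-5,dy=-5->C; (2,3):dx=+1,dy=-8->D; (2,4):dx=-2,dy=+3->D; (2,5):dx=-3,dy=+6->D
  (2,6):dx=-7,dy=+2->D; (2,7):dx=-1,dy=-4->C; (2,8):dx=+4,dy=+8->C; (2,9):dx=-5,dy=+10->D
  (2,10):dx=-9,dy=-7->C; (3,4):dx=-3,dy=+11->D; (3,5):dx=-4,dy=+14->D; (3,6):dx=-8,dy=+10->D
  (3,7):dx=-2,dy=+4->D; (3,8):dx=+3,dy=+16->C; (3,9):dx=-6,dy=+18->D; (3,10):dx=-10,dy=+1->D
  (4,5):dx=-1,dy=+3->D; (4,6):dx=-5,dy=-1->C; (4,7):dx=+1,dy=-7->D; (4,8):dx=+6,dy=+5->C
  (4,9):dx=-3,dy=+7->D; (4,10):dx=-7,dy=-10->C; (5,6):dx=-4,dy=-4->C; (5,7):dx=+2,dy=-10->D
  (5,8):dx=+7,dy=+2->C; (5,9):dx=-2,dy=+4->D; (5,10):dx=-6,dy=-13->C; (6,7):dx=+6,dy=-6->D
  (6,8):dx=+11,dy=+6->C; (6,9):dx=+2,dy=+8->C; (6,10):dx=-2,dy=-9->C; (7,8):dx=+5,dy=+12->C
  (7,9):dx=-4,dy=+14->D; (7,10):dx=-8,dy=-3->C; (8,9):dx=-9,dy=+2->D; (8,10):dx=-13,dy=-15->C
  (9,10):dx=-4,dy=-17->C
Step 2: C = 22, D = 23, total pairs = 45.
Step 3: tau = (C - D)/(n(n-1)/2) = (22 - 23)/45 = -0.022222.
Step 4: Exact two-sided p-value (enumerate n! = 3628800 permutations of y under H0): p = 1.000000.
Step 5: alpha = 0.1. fail to reject H0.

tau_b = -0.0222 (C=22, D=23), p = 1.000000, fail to reject H0.


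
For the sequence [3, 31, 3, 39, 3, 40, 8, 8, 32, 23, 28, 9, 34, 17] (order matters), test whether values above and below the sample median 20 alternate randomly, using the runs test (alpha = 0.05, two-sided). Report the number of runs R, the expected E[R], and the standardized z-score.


Step 1: Compute median = 20; label A = above, B = below.
Labels in order: BABABABBAAABAB  (n_A = 7, n_B = 7)
Step 2: Count runs R = 11.
Step 3: Under H0 (random ordering), E[R] = 2*n_A*n_B/(n_A+n_B) + 1 = 2*7*7/14 + 1 = 8.0000.
        Var[R] = 2*n_A*n_B*(2*n_A*n_B - n_A - n_B) / ((n_A+n_B)^2 * (n_A+n_B-1)) = 8232/2548 = 3.2308.
        SD[R] = 1.7974.
Step 4: Continuity-corrected z = (R - 0.5 - E[R]) / SD[R] = (11 - 0.5 - 8.0000) / 1.7974 = 1.3909.
Step 5: Two-sided p-value via normal approximation = 2*(1 - Phi(|z|)) = 0.164264.
Step 6: alpha = 0.05. fail to reject H0.

R = 11, z = 1.3909, p = 0.164264, fail to reject H0.


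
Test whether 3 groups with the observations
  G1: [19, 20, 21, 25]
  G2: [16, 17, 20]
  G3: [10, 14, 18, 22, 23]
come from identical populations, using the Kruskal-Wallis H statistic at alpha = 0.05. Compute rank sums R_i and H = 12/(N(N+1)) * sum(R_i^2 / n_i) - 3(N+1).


Step 1: Combine all N = 12 observations and assign midranks.
sorted (value, group, rank): (10,G3,1), (14,G3,2), (16,G2,3), (17,G2,4), (18,G3,5), (19,G1,6), (20,G1,7.5), (20,G2,7.5), (21,G1,9), (22,G3,10), (23,G3,11), (25,G1,12)
Step 2: Sum ranks within each group.
R_1 = 34.5 (n_1 = 4)
R_2 = 14.5 (n_2 = 3)
R_3 = 29 (n_3 = 5)
Step 3: H = 12/(N(N+1)) * sum(R_i^2/n_i) - 3(N+1)
     = 12/(12*13) * (34.5^2/4 + 14.5^2/3 + 29^2/5) - 3*13
     = 0.076923 * 535.846 - 39
     = 2.218910.
Step 4: Ties present; correction factor C = 1 - 6/(12^3 - 12) = 0.996503. Corrected H = 2.218910 / 0.996503 = 2.226696.
Step 5: Under H0, H ~ chi^2(2); p-value = 0.328457.
Step 6: alpha = 0.05. fail to reject H0.

H = 2.2267, df = 2, p = 0.328457, fail to reject H0.


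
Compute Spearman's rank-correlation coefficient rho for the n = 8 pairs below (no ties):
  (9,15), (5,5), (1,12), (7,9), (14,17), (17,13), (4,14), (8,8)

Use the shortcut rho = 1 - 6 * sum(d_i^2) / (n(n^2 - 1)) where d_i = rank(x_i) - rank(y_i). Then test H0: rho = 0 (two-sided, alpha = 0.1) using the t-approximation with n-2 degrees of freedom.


Step 1: Rank x and y separately (midranks; no ties here).
rank(x): 9->6, 5->3, 1->1, 7->4, 14->7, 17->8, 4->2, 8->5
rank(y): 15->7, 5->1, 12->4, 9->3, 17->8, 13->5, 14->6, 8->2
Step 2: d_i = R_x(i) - R_y(i); compute d_i^2.
  (6-7)^2=1, (3-1)^2=4, (1-4)^2=9, (4-3)^2=1, (7-8)^2=1, (8-5)^2=9, (2-6)^2=16, (5-2)^2=9
sum(d^2) = 50.
Step 3: rho = 1 - 6*50 / (8*(8^2 - 1)) = 1 - 300/504 = 0.404762.
Step 4: Under H0, t = rho * sqrt((n-2)/(1-rho^2)) = 1.0842 ~ t(6).
Step 5: Two-sided p-value from the t-distribution with 6 df = 0.319889.
Step 6: alpha = 0.1. fail to reject H0.

rho = 0.4048, p = 0.319889, fail to reject H0 at alpha = 0.1.


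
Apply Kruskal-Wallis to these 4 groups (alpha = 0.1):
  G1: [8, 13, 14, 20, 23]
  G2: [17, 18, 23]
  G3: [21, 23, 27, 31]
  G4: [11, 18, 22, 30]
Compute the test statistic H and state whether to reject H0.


Step 1: Combine all N = 16 observations and assign midranks.
sorted (value, group, rank): (8,G1,1), (11,G4,2), (13,G1,3), (14,G1,4), (17,G2,5), (18,G2,6.5), (18,G4,6.5), (20,G1,8), (21,G3,9), (22,G4,10), (23,G1,12), (23,G2,12), (23,G3,12), (27,G3,14), (30,G4,15), (31,G3,16)
Step 2: Sum ranks within each group.
R_1 = 28 (n_1 = 5)
R_2 = 23.5 (n_2 = 3)
R_3 = 51 (n_3 = 4)
R_4 = 33.5 (n_4 = 4)
Step 3: H = 12/(N(N+1)) * sum(R_i^2/n_i) - 3(N+1)
     = 12/(16*17) * (28^2/5 + 23.5^2/3 + 51^2/4 + 33.5^2/4) - 3*17
     = 0.044118 * 1271.7 - 51
     = 5.104228.
Step 4: Ties present; correction factor C = 1 - 30/(16^3 - 16) = 0.992647. Corrected H = 5.104228 / 0.992647 = 5.142037.
Step 5: Under H0, H ~ chi^2(3); p-value = 0.161687.
Step 6: alpha = 0.1. fail to reject H0.

H = 5.1420, df = 3, p = 0.161687, fail to reject H0.


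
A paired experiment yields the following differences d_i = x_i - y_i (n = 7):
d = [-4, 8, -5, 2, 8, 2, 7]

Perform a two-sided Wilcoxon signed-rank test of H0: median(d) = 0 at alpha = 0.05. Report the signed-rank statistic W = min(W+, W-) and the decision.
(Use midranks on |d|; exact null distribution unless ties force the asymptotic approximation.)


Step 1: Drop any zero differences (none here) and take |d_i|.
|d| = [4, 8, 5, 2, 8, 2, 7]
Step 2: Midrank |d_i| (ties get averaged ranks).
ranks: |4|->3, |8|->6.5, |5|->4, |2|->1.5, |8|->6.5, |2|->1.5, |7|->5
Step 3: Attach original signs; sum ranks with positive sign and with negative sign.
W+ = 6.5 + 1.5 + 6.5 + 1.5 + 5 = 21
W- = 3 + 4 = 7
(Check: W+ + W- = 28 should equal n(n+1)/2 = 28.)
Step 4: Test statistic W = min(W+, W-) = 7.
Step 5: Ties in |d|, so use the tie-corrected normal approximation.
        E[W] = n(n+1)/4 = 7*8/4 = 14.
        Tie groups: |d|=2 (t=2), |d|=8 (t=2); sum(t^3 - t) = 12.
        Var[W] = n(n+1)(2n+1)/24 - sum(t^3-t)/48 = 840/24 - 12/48 = 34.75.
        z = (W - E[W]) / sqrt(Var[W]) = (7 - 14) / 5.8949 = -1.1875.
        Two-sided p = 2*Phi(z) = 0.235044.
Step 6: alpha = 0.05. fail to reject H0.

W+ = 21, W- = 7, W = min = 7, p = 0.235044, fail to reject H0.


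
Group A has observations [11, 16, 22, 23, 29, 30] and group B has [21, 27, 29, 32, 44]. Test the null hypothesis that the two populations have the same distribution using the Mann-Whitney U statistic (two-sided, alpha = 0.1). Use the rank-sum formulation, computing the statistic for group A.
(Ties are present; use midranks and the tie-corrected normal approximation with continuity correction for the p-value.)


Step 1: Combine and sort all 11 observations; assign midranks.
sorted (value, group): (11,X), (16,X), (21,Y), (22,X), (23,X), (27,Y), (29,X), (29,Y), (30,X), (32,Y), (44,Y)
ranks: 11->1, 16->2, 21->3, 22->4, 23->5, 27->6, 29->7.5, 29->7.5, 30->9, 32->10, 44->11
Step 2: Rank sum for X: R1 = 1 + 2 + 4 + 5 + 7.5 + 9 = 28.5.
Step 3: U_X = R1 - n1(n1+1)/2 = 28.5 - 6*7/2 = 28.5 - 21 = 7.5.
       U_Y = n1*n2 - U_X = 30 - 7.5 = 22.5.
Step 4: Ties are present, so use the tie-corrected normal approximation (with continuity correction) for the p-value.
Step 5: p-value = 0.200217; compare to alpha = 0.1. fail to reject H0.

U_X = 7.5, p = 0.200217, fail to reject H0 at alpha = 0.1.


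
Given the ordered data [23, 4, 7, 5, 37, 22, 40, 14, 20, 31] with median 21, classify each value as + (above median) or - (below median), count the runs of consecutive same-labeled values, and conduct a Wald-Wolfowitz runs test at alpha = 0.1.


Step 1: Compute median = 21; label A = above, B = below.
Labels in order: ABBBAAABBA  (n_A = 5, n_B = 5)
Step 2: Count runs R = 5.
Step 3: Under H0 (random ordering), E[R] = 2*n_A*n_B/(n_A+n_B) + 1 = 2*5*5/10 + 1 = 6.0000.
        Var[R] = 2*n_A*n_B*(2*n_A*n_B - n_A - n_B) / ((n_A+n_B)^2 * (n_A+n_B-1)) = 2000/900 = 2.2222.
        SD[R] = 1.4907.
Step 4: Continuity-corrected z = (R + 0.5 - E[R]) / SD[R] = (5 + 0.5 - 6.0000) / 1.4907 = -0.3354.
Step 5: Two-sided p-value via normal approximation = 2*(1 - Phi(|z|)) = 0.737316.
Step 6: alpha = 0.1. fail to reject H0.

R = 5, z = -0.3354, p = 0.737316, fail to reject H0.


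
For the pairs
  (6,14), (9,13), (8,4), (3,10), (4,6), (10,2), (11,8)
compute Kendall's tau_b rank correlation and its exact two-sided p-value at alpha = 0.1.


Step 1: Enumerate the 21 unordered pairs (i,j) with i<j and classify each by sign(x_j-x_i) * sign(y_j-y_i).
  (1,2):dx=+3,dy=-1->D; (1,3):dx=+2,dy=-10->D; (1,4):dx=-3,dy=-4->C; (1,5):dx=-2,dy=-8->C
  (1,6):dx=+4,dy=-12->D; (1,7):dx=+5,dy=-6->D; (2,3):dx=-1,dy=-9->C; (2,4):dx=-6,dy=-3->C
  (2,5):dx=-5,dy=-7->C; (2,6):dx=+1,dy=-11->D; (2,7):dx=+2,dy=-5->D; (3,4):dx=-5,dy=+6->D
  (3,5):dx=-4,dy=+2->D; (3,6):dx=+2,dy=-2->D; (3,7):dx=+3,dy=+4->C; (4,5):dx=+1,dy=-4->D
  (4,6):dx=+7,dy=-8->D; (4,7):dx=+8,dy=-2->D; (5,6):dx=+6,dy=-4->D; (5,7):dx=+7,dy=+2->C
  (6,7):dx=+1,dy=+6->C
Step 2: C = 8, D = 13, total pairs = 21.
Step 3: tau = (C - D)/(n(n-1)/2) = (8 - 13)/21 = -0.238095.
Step 4: Exact two-sided p-value (enumerate n! = 5040 permutations of y under H0): p = 0.561905.
Step 5: alpha = 0.1. fail to reject H0.

tau_b = -0.2381 (C=8, D=13), p = 0.561905, fail to reject H0.


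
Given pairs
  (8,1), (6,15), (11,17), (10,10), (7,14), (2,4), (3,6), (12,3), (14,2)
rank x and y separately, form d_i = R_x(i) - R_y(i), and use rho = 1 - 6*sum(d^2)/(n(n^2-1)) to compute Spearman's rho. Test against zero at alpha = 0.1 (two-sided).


Step 1: Rank x and y separately (midranks; no ties here).
rank(x): 8->5, 6->3, 11->7, 10->6, 7->4, 2->1, 3->2, 12->8, 14->9
rank(y): 1->1, 15->8, 17->9, 10->6, 14->7, 4->4, 6->5, 3->3, 2->2
Step 2: d_i = R_x(i) - R_y(i); compute d_i^2.
  (5-1)^2=16, (3-8)^2=25, (7-9)^2=4, (6-6)^2=0, (4-7)^2=9, (1-4)^2=9, (2-5)^2=9, (8-3)^2=25, (9-2)^2=49
sum(d^2) = 146.
Step 3: rho = 1 - 6*146 / (9*(9^2 - 1)) = 1 - 876/720 = -0.216667.
Step 4: Under H0, t = rho * sqrt((n-2)/(1-rho^2)) = -0.5872 ~ t(7).
Step 5: Two-sided p-value from the t-distribution with 7 df = 0.575515.
Step 6: alpha = 0.1. fail to reject H0.

rho = -0.2167, p = 0.575515, fail to reject H0 at alpha = 0.1.


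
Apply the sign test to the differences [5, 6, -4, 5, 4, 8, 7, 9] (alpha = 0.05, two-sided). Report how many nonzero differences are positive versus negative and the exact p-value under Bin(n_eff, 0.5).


Step 1: Discard zero differences. Original n = 8; n_eff = number of nonzero differences = 8.
Nonzero differences (with sign): +5, +6, -4, +5, +4, +8, +7, +9
Step 2: Count signs: positive = 7, negative = 1.
Step 3: Under H0: P(positive) = 0.5, so the number of positives S ~ Bin(8, 0.5).
Step 4: Two-sided exact p-value = sum of Bin(8,0.5) probabilities at or below the observed probability = 0.070312.
Step 5: alpha = 0.05. fail to reject H0.

n_eff = 8, pos = 7, neg = 1, p = 0.070312, fail to reject H0.
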